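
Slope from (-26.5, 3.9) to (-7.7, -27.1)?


slope = (y2-y1)/(x2-x1) = ((-27.1)-3.9)/((-7.7)-(-26.5)) = (-31)/18.8 = -1.6489

-1.6489


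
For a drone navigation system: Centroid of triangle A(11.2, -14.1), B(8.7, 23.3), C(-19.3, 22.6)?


Centroid = ((x_A+x_B+x_C)/3, (y_A+y_B+y_C)/3)
= ((11.2+8.7+(-19.3))/3, ((-14.1)+23.3+22.6)/3)
= (0.2, 10.6)

(0.2, 10.6)


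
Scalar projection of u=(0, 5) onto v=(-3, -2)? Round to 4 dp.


u.v = -10, |v| = sqrt(13) = 3.6056
Scalar projection = u.v / |v| = -10 / sqrt(13) = -2.7735

-2.7735


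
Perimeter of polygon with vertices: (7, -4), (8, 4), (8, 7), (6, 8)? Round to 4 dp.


Sides: (7, -4)->(8, 4): sqrt(65) = 8.062258, (8, 4)->(8, 7): sqrt(9) = 3, (8, 7)->(6, 8): sqrt(5) = 2.236068, (6, 8)->(7, -4): sqrt(145) = 12.041595
Sum = 25.339921
Perimeter = 25.3399

25.3399


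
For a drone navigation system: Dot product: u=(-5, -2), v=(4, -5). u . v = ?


u . v = u_x*v_x + u_y*v_y = (-5)*4 + (-2)*(-5)
= (-20) + 10 = -10

-10


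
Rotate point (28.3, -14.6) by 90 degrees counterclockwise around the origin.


90° CCW: (x,y) -> (-y, x)
(28.3,-14.6) -> (14.6, 28.3)

(14.6, 28.3)


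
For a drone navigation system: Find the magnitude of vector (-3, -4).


|u| = sqrt((-3)^2 + (-4)^2) = sqrt(25) = 5

5


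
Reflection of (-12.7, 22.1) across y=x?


Reflection over y=x: (x,y) -> (y,x)
(-12.7, 22.1) -> (22.1, -12.7)

(22.1, -12.7)


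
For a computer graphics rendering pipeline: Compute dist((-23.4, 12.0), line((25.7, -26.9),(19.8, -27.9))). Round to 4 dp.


|cross product| = 278.61
|line direction| = sqrt(35.81) = 5.9841
Distance = 278.61/sqrt(35.81) = 46.558

46.558


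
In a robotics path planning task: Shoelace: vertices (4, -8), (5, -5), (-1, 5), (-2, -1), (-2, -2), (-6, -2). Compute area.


Shoelace sum: (4*(-5) - 5*(-8)) + (5*5 - (-1)*(-5)) + ((-1)*(-1) - (-2)*5) + ((-2)*(-2) - (-2)*(-1)) + ((-2)*(-2) - (-6)*(-2)) + ((-6)*(-8) - 4*(-2))
= 101
Area = |101|/2 = 50.5

50.5


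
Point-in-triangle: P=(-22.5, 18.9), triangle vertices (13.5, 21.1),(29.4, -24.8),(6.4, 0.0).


Cross products: AB x AP = -1687.38, BC x BP = 282.02, CA x CP = 743.98
All same sign? no

No, outside


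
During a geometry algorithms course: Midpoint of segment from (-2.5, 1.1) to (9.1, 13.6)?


M = (((-2.5)+9.1)/2, (1.1+13.6)/2)
= (3.3, 7.35)

(3.3, 7.35)


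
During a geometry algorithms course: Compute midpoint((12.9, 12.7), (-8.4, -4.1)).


M = ((12.9+(-8.4))/2, (12.7+(-4.1))/2)
= (2.25, 4.3)

(2.25, 4.3)


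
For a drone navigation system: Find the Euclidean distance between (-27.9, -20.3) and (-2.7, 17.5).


dx=25.2, dy=37.8
d^2 = 25.2^2 + 37.8^2 = 2063.88
d = sqrt(2063.88) = 45.4299

45.4299


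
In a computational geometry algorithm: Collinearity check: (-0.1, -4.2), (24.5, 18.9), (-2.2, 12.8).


Cross product: (24.5-(-0.1))*(12.8-(-4.2)) - (18.9-(-4.2))*((-2.2)-(-0.1))
= 466.71

No, not collinear


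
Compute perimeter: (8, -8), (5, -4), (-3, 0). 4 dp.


Sides: (8, -8)->(5, -4): sqrt(25) = 5, (5, -4)->(-3, 0): sqrt(80) = 8.944272, (-3, 0)->(8, -8): sqrt(185) = 13.601471
Sum = 27.545743
Perimeter = 27.5457

27.5457


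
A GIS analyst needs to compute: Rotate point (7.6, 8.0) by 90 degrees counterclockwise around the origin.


90° CCW: (x,y) -> (-y, x)
(7.6,8) -> (-8, 7.6)

(-8, 7.6)


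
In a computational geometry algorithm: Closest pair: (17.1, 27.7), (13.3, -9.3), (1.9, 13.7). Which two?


d(P0,P1) = 37.1946, d(P0,P2) = 20.6649, d(P1,P2) = 25.6702
Closest: P0 and P2

Closest pair: (17.1, 27.7) and (1.9, 13.7), distance = 20.6649


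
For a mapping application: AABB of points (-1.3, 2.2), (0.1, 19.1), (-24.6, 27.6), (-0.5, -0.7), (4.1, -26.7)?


x range: [-24.6, 4.1]
y range: [-26.7, 27.6]
Bounding box: (-24.6,-26.7) to (4.1,27.6)

(-24.6,-26.7) to (4.1,27.6)


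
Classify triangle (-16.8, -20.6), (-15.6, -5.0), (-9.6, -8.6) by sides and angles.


Side lengths squared: AB^2=244.8, BC^2=48.96, CA^2=195.84
Sorted: [48.96, 195.84, 244.8]
By sides: Scalene, By angles: Right

Scalene, Right


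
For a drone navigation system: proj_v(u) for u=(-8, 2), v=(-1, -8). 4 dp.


u.v = -8, |v| = sqrt(65) = 8.0623
Scalar projection = u.v / |v| = -8 / sqrt(65) = -0.9923

-0.9923


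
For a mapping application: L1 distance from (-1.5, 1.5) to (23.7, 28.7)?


|(-1.5)-23.7| + |1.5-28.7| = 25.2 + 27.2 = 52.4

52.4


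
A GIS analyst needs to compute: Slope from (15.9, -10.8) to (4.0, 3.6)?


slope = (y2-y1)/(x2-x1) = (3.6-(-10.8))/(4-15.9) = 14.4/(-11.9) = -1.2101

-1.2101


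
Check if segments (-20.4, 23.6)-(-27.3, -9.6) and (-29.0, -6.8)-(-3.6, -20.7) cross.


Cross products: d1=891.7, d2=-47.49, d3=-75.76, d4=863.43
d1*d2 < 0 and d3*d4 < 0? yes

Yes, they intersect


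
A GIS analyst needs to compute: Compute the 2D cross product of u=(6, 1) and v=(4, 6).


u x v = u_x*v_y - u_y*v_x = 6*6 - 1*4
= 36 - 4 = 32

32


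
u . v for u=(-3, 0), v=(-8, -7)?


u . v = u_x*v_x + u_y*v_y = (-3)*(-8) + 0*(-7)
= 24 + 0 = 24

24


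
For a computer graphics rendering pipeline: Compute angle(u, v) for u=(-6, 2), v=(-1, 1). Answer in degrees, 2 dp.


u.v = 8, |u| = sqrt(40) = 6.3246, |v| = sqrt(2) = 1.4142
cos(theta) = u.v/(|u||v|) = 8/sqrt(80) = 0.894427
theta = acos(0.894427) = 26.57 degrees

26.57 degrees


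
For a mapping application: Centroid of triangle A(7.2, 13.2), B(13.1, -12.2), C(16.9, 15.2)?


Centroid = ((x_A+x_B+x_C)/3, (y_A+y_B+y_C)/3)
= ((7.2+13.1+16.9)/3, (13.2+(-12.2)+15.2)/3)
= (12.4, 5.4)

(12.4, 5.4)


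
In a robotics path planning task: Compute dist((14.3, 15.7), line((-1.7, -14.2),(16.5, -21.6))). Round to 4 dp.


|cross product| = 662.58
|line direction| = sqrt(386) = 19.6469
Distance = 662.58/sqrt(386) = 33.7244

33.7244


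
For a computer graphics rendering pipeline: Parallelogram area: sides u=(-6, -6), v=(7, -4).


|u x v| = |(-6)*(-4) - (-6)*7|
= |24 - (-42)| = 66

66


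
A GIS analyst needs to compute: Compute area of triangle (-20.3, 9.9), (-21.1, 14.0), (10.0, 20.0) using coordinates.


Area = |x_A(y_B-y_C) + x_B(y_C-y_A) + x_C(y_A-y_B)|/2
= |121.8 + (-213.11) + (-41)|/2
= 132.31/2 = 66.155

66.155


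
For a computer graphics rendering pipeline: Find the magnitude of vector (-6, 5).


|u| = sqrt((-6)^2 + 5^2) = sqrt(61) = 7.8102

7.8102


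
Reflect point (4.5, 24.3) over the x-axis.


Reflection over x-axis: (x,y) -> (x,-y)
(4.5, 24.3) -> (4.5, -24.3)

(4.5, -24.3)


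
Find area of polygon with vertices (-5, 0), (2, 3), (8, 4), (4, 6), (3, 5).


Shoelace sum: ((-5)*3 - 2*0) + (2*4 - 8*3) + (8*6 - 4*4) + (4*5 - 3*6) + (3*0 - (-5)*5)
= 28
Area = |28|/2 = 14

14


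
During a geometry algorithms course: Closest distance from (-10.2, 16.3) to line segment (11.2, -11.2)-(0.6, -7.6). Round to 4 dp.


Project P onto AB: t = 1 (clamped to [0,1])
Closest point on segment: (0.6, -7.6)
Distance: 26.2269

26.2269


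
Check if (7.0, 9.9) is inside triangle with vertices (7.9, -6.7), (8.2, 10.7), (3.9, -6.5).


Cross products: AB x AP = 20.64, BC x BP = -17.2, CA x CP = 66.22
All same sign? no

No, outside


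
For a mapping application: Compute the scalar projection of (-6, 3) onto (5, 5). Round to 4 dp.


u.v = -15, |v| = sqrt(50) = 7.0711
Scalar projection = u.v / |v| = -15 / sqrt(50) = -2.1213

-2.1213


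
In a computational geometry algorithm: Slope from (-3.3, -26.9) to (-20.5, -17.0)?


slope = (y2-y1)/(x2-x1) = ((-17)-(-26.9))/((-20.5)-(-3.3)) = 9.9/(-17.2) = -0.5756

-0.5756


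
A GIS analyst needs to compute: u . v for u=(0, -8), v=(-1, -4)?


u . v = u_x*v_x + u_y*v_y = 0*(-1) + (-8)*(-4)
= 0 + 32 = 32

32


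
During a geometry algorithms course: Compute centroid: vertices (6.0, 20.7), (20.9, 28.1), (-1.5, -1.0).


Centroid = ((x_A+x_B+x_C)/3, (y_A+y_B+y_C)/3)
= ((6+20.9+(-1.5))/3, (20.7+28.1+(-1))/3)
= (8.4667, 15.9333)

(8.4667, 15.9333)


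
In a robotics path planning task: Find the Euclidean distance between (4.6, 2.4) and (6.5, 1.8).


dx=1.9, dy=-0.6
d^2 = 1.9^2 + (-0.6)^2 = 3.97
d = sqrt(3.97) = 1.9925

1.9925


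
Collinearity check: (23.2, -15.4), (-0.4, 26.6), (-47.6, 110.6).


Cross product: ((-0.4)-23.2)*(110.6-(-15.4)) - (26.6-(-15.4))*((-47.6)-23.2)
= 0

Yes, collinear


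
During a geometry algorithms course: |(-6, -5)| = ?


|u| = sqrt((-6)^2 + (-5)^2) = sqrt(61) = 7.8102

7.8102


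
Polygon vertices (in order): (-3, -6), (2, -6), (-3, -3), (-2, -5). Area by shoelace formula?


Shoelace sum: ((-3)*(-6) - 2*(-6)) + (2*(-3) - (-3)*(-6)) + ((-3)*(-5) - (-2)*(-3)) + ((-2)*(-6) - (-3)*(-5))
= 12
Area = |12|/2 = 6

6


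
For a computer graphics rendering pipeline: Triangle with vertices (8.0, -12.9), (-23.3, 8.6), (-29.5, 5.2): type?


Side lengths squared: AB^2=1441.94, BC^2=50, CA^2=1733.86
Sorted: [50, 1441.94, 1733.86]
By sides: Scalene, By angles: Obtuse

Scalene, Obtuse


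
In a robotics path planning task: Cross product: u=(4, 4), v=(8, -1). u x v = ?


u x v = u_x*v_y - u_y*v_x = 4*(-1) - 4*8
= (-4) - 32 = -36

-36


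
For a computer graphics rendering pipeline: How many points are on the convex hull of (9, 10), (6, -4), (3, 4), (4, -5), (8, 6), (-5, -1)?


Convex hull vertices (CCW): (-5, -1), (4, -5), (6, -4), (9, 10)
Count = 4

4


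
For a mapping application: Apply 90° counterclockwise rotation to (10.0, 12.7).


90° CCW: (x,y) -> (-y, x)
(10,12.7) -> (-12.7, 10)

(-12.7, 10)


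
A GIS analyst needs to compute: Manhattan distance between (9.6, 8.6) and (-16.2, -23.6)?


|9.6-(-16.2)| + |8.6-(-23.6)| = 25.8 + 32.2 = 58

58


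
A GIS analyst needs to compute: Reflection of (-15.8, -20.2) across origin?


Reflection over origin: (x,y) -> (-x,-y)
(-15.8, -20.2) -> (15.8, 20.2)

(15.8, 20.2)


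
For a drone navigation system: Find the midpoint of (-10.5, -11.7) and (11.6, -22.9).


M = (((-10.5)+11.6)/2, ((-11.7)+(-22.9))/2)
= (0.55, -17.3)

(0.55, -17.3)


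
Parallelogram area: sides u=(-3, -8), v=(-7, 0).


|u x v| = |(-3)*0 - (-8)*(-7)|
= |0 - 56| = 56

56


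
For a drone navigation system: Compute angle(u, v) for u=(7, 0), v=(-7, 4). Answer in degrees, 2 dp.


u.v = -49, |u| = sqrt(49) = 7, |v| = sqrt(65) = 8.0623
cos(theta) = u.v/(|u||v|) = -49/sqrt(3185) = -0.868243
theta = acos(-0.868243) = 150.26 degrees

150.26 degrees


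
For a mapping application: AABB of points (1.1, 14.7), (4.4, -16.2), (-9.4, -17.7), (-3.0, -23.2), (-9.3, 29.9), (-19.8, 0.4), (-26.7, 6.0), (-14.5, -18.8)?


x range: [-26.7, 4.4]
y range: [-23.2, 29.9]
Bounding box: (-26.7,-23.2) to (4.4,29.9)

(-26.7,-23.2) to (4.4,29.9)


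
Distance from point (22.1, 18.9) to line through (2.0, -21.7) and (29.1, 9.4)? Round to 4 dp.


|cross product| = 475.15
|line direction| = sqrt(1701.62) = 41.2507
Distance = 475.15/sqrt(1701.62) = 11.5186

11.5186


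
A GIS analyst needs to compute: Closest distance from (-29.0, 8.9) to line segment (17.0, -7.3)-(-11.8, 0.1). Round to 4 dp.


Project P onto AB: t = 1 (clamped to [0,1])
Closest point on segment: (-11.8, 0.1)
Distance: 19.3205

19.3205


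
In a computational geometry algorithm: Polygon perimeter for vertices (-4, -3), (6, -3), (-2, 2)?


Sides: (-4, -3)->(6, -3): sqrt(100) = 10, (6, -3)->(-2, 2): sqrt(89) = 9.433981, (-2, 2)->(-4, -3): sqrt(29) = 5.385165
Sum = 24.819146
Perimeter = 24.8191

24.8191


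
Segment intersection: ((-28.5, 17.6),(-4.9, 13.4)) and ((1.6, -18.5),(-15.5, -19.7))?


Cross products: d1=-653.43, d2=-553.29, d3=-725.54, d4=-825.68
d1*d2 < 0 and d3*d4 < 0? no

No, they don't intersect


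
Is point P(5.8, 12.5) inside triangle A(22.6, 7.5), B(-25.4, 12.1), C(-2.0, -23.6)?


Cross products: AB x AP = -162.72, BC x BP = 1123.2, CA x CP = 645.48
All same sign? no

No, outside


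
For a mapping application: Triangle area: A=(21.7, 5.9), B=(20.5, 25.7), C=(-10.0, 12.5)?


Area = |x_A(y_B-y_C) + x_B(y_C-y_A) + x_C(y_A-y_B)|/2
= |286.44 + 135.3 + 198|/2
= 619.74/2 = 309.87

309.87


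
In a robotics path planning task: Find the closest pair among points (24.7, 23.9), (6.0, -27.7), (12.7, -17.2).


d(P0,P1) = 54.884, d(P0,P2) = 42.816, d(P1,P2) = 12.4555
Closest: P1 and P2

Closest pair: (6.0, -27.7) and (12.7, -17.2), distance = 12.4555


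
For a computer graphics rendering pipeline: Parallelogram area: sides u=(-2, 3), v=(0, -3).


|u x v| = |(-2)*(-3) - 3*0|
= |6 - 0| = 6

6


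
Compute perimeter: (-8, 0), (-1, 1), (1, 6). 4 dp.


Sides: (-8, 0)->(-1, 1): sqrt(50) = 7.071068, (-1, 1)->(1, 6): sqrt(29) = 5.385165, (1, 6)->(-8, 0): sqrt(117) = 10.816654
Sum = 23.272887
Perimeter = 23.2729

23.2729


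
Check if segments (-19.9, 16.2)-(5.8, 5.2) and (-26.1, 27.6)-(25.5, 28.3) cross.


Cross products: d1=-592.58, d2=-1178.17, d3=224.78, d4=810.37
d1*d2 < 0 and d3*d4 < 0? no

No, they don't intersect


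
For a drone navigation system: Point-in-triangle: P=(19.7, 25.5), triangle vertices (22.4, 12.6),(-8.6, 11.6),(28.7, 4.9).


Cross products: AB x AP = -402.6, BC x BP = 708.08, CA x CP = -60.48
All same sign? no

No, outside


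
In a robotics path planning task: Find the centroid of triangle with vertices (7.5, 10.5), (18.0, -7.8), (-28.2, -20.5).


Centroid = ((x_A+x_B+x_C)/3, (y_A+y_B+y_C)/3)
= ((7.5+18+(-28.2))/3, (10.5+(-7.8)+(-20.5))/3)
= (-0.9, -5.9333)

(-0.9, -5.9333)


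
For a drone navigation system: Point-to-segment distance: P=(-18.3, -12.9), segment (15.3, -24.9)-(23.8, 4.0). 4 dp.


Project P onto AB: t = 0.0674 (clamped to [0,1])
Closest point on segment: (15.8732, -22.951)
Distance: 35.6207

35.6207


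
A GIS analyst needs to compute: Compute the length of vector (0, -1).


|u| = sqrt(0^2 + (-1)^2) = sqrt(1) = 1

1


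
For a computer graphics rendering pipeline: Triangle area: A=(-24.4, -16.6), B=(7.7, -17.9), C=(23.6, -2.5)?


Area = |x_A(y_B-y_C) + x_B(y_C-y_A) + x_C(y_A-y_B)|/2
= |375.76 + 108.57 + 30.68|/2
= 515.01/2 = 257.505

257.505


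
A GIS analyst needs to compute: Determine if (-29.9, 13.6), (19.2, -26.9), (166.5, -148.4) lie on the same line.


Cross product: (19.2-(-29.9))*((-148.4)-13.6) - ((-26.9)-13.6)*(166.5-(-29.9))
= 0

Yes, collinear


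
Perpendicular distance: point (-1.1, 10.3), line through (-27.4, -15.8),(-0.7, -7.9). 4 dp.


|cross product| = 489.1
|line direction| = sqrt(775.3) = 27.8442
Distance = 489.1/sqrt(775.3) = 17.5656

17.5656


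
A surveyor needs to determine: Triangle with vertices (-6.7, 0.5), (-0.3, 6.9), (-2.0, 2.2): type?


Side lengths squared: AB^2=81.92, BC^2=24.98, CA^2=24.98
Sorted: [24.98, 24.98, 81.92]
By sides: Isosceles, By angles: Obtuse

Isosceles, Obtuse


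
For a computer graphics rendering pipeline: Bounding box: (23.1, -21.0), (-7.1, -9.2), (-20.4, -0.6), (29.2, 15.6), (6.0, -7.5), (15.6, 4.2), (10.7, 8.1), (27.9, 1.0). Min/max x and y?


x range: [-20.4, 29.2]
y range: [-21, 15.6]
Bounding box: (-20.4,-21) to (29.2,15.6)

(-20.4,-21) to (29.2,15.6)


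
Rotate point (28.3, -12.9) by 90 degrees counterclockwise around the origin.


90° CCW: (x,y) -> (-y, x)
(28.3,-12.9) -> (12.9, 28.3)

(12.9, 28.3)


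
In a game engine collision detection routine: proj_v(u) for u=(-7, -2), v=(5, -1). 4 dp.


u.v = -33, |v| = sqrt(26) = 5.099
Scalar projection = u.v / |v| = -33 / sqrt(26) = -6.4718

-6.4718


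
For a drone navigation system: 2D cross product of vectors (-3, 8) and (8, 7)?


u x v = u_x*v_y - u_y*v_x = (-3)*7 - 8*8
= (-21) - 64 = -85

-85


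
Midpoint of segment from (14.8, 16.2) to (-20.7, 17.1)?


M = ((14.8+(-20.7))/2, (16.2+17.1)/2)
= (-2.95, 16.65)

(-2.95, 16.65)


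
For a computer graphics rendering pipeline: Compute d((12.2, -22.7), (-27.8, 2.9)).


dx=-40, dy=25.6
d^2 = (-40)^2 + 25.6^2 = 2255.36
d = sqrt(2255.36) = 47.4906

47.4906


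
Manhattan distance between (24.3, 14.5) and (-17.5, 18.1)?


|24.3-(-17.5)| + |14.5-18.1| = 41.8 + 3.6 = 45.4

45.4


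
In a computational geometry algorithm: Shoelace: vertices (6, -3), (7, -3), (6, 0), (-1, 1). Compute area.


Shoelace sum: (6*(-3) - 7*(-3)) + (7*0 - 6*(-3)) + (6*1 - (-1)*0) + ((-1)*(-3) - 6*1)
= 24
Area = |24|/2 = 12

12


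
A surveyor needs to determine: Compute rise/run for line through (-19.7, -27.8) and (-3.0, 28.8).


slope = (y2-y1)/(x2-x1) = (28.8-(-27.8))/((-3)-(-19.7)) = 56.6/16.7 = 3.3892

3.3892


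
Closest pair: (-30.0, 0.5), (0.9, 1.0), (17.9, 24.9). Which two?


d(P0,P1) = 30.904, d(P0,P2) = 53.7566, d(P1,P2) = 29.3293
Closest: P1 and P2

Closest pair: (0.9, 1.0) and (17.9, 24.9), distance = 29.3293


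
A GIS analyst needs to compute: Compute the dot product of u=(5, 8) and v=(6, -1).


u . v = u_x*v_x + u_y*v_y = 5*6 + 8*(-1)
= 30 + (-8) = 22

22


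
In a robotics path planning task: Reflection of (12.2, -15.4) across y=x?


Reflection over y=x: (x,y) -> (y,x)
(12.2, -15.4) -> (-15.4, 12.2)

(-15.4, 12.2)


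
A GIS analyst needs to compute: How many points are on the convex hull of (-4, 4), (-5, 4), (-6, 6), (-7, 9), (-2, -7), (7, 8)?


Convex hull vertices (CCW): (-7, 9), (-2, -7), (7, 8)
Count = 3

3


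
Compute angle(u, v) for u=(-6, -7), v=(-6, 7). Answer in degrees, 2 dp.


u.v = -13, |u| = sqrt(85) = 9.2195, |v| = sqrt(85) = 9.2195
cos(theta) = u.v/(|u||v|) = -13/sqrt(7225) = -0.152941
theta = acos(-0.152941) = 98.8 degrees

98.8 degrees


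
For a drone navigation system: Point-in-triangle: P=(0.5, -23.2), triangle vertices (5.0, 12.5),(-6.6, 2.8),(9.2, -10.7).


Cross products: AB x AP = 370.47, BC x BP = -314.95, CA x CP = 254.34
All same sign? no

No, outside


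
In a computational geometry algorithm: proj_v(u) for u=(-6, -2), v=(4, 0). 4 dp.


u.v = -24, |v| = sqrt(16) = 4
Scalar projection = u.v / |v| = -24 / sqrt(16) = -6

-6


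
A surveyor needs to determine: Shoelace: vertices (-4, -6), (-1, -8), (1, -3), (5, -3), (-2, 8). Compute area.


Shoelace sum: ((-4)*(-8) - (-1)*(-6)) + ((-1)*(-3) - 1*(-8)) + (1*(-3) - 5*(-3)) + (5*8 - (-2)*(-3)) + ((-2)*(-6) - (-4)*8)
= 127
Area = |127|/2 = 63.5

63.5


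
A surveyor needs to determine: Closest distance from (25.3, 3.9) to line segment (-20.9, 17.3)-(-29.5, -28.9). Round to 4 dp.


Project P onto AB: t = 0.1004 (clamped to [0,1])
Closest point on segment: (-21.7636, 12.6608)
Distance: 47.872

47.872


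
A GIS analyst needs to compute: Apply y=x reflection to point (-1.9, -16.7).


Reflection over y=x: (x,y) -> (y,x)
(-1.9, -16.7) -> (-16.7, -1.9)

(-16.7, -1.9)


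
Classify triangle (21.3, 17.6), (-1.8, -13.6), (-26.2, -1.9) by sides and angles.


Side lengths squared: AB^2=1507.05, BC^2=732.25, CA^2=2636.5
Sorted: [732.25, 1507.05, 2636.5]
By sides: Scalene, By angles: Obtuse

Scalene, Obtuse


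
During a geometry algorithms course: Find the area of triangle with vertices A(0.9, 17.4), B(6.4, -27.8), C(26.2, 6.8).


Area = |x_A(y_B-y_C) + x_B(y_C-y_A) + x_C(y_A-y_B)|/2
= |(-31.14) + (-67.84) + 1184.24|/2
= 1085.26/2 = 542.63

542.63


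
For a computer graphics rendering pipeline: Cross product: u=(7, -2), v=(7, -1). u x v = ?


u x v = u_x*v_y - u_y*v_x = 7*(-1) - (-2)*7
= (-7) - (-14) = 7

7


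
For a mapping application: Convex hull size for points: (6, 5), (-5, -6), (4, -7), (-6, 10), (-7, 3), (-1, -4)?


Convex hull vertices (CCW): (-7, 3), (-5, -6), (4, -7), (6, 5), (-6, 10)
Count = 5

5


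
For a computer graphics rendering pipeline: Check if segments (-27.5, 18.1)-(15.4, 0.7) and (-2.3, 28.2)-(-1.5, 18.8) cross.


Cross products: d1=-244.96, d2=144.38, d3=871.77, d4=482.43
d1*d2 < 0 and d3*d4 < 0? no

No, they don't intersect


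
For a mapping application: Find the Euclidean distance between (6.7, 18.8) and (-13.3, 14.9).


dx=-20, dy=-3.9
d^2 = (-20)^2 + (-3.9)^2 = 415.21
d = sqrt(415.21) = 20.3767

20.3767


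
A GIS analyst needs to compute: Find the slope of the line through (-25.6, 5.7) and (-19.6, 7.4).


slope = (y2-y1)/(x2-x1) = (7.4-5.7)/((-19.6)-(-25.6)) = 1.7/6 = 0.2833

0.2833


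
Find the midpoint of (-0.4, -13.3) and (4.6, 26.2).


M = (((-0.4)+4.6)/2, ((-13.3)+26.2)/2)
= (2.1, 6.45)

(2.1, 6.45)


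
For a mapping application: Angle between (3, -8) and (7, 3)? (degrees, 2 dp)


u.v = -3, |u| = sqrt(73) = 8.544, |v| = sqrt(58) = 7.6158
cos(theta) = u.v/(|u||v|) = -3/sqrt(4234) = -0.046105
theta = acos(-0.046105) = 92.64 degrees

92.64 degrees


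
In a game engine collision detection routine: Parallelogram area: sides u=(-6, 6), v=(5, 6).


|u x v| = |(-6)*6 - 6*5|
= |(-36) - 30| = 66

66


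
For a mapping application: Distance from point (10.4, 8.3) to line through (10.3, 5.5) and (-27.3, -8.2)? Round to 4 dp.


|cross product| = 103.91
|line direction| = sqrt(1601.45) = 40.0181
Distance = 103.91/sqrt(1601.45) = 2.5966

2.5966


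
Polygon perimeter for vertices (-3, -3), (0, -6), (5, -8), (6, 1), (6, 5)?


Sides: (-3, -3)->(0, -6): sqrt(18) = 4.242641, (0, -6)->(5, -8): sqrt(29) = 5.385165, (5, -8)->(6, 1): sqrt(82) = 9.055385, (6, 1)->(6, 5): sqrt(16) = 4, (6, 5)->(-3, -3): sqrt(145) = 12.041595
Sum = 34.724786
Perimeter = 34.7248

34.7248


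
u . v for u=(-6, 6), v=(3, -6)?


u . v = u_x*v_x + u_y*v_y = (-6)*3 + 6*(-6)
= (-18) + (-36) = -54

-54


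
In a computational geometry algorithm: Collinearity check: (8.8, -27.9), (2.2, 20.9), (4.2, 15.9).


Cross product: (2.2-8.8)*(15.9-(-27.9)) - (20.9-(-27.9))*(4.2-8.8)
= -64.6

No, not collinear


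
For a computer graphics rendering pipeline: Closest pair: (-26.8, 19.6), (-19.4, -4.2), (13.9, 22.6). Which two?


d(P0,P1) = 24.9239, d(P0,P2) = 40.8104, d(P1,P2) = 42.7449
Closest: P0 and P1

Closest pair: (-26.8, 19.6) and (-19.4, -4.2), distance = 24.9239


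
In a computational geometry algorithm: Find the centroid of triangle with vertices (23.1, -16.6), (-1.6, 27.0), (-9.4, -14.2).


Centroid = ((x_A+x_B+x_C)/3, (y_A+y_B+y_C)/3)
= ((23.1+(-1.6)+(-9.4))/3, ((-16.6)+27+(-14.2))/3)
= (4.0333, -1.2667)

(4.0333, -1.2667)


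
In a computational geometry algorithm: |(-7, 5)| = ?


|u| = sqrt((-7)^2 + 5^2) = sqrt(74) = 8.6023

8.6023


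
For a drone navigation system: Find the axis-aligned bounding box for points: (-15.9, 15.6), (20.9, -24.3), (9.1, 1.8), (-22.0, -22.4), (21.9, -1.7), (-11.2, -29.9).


x range: [-22, 21.9]
y range: [-29.9, 15.6]
Bounding box: (-22,-29.9) to (21.9,15.6)

(-22,-29.9) to (21.9,15.6)


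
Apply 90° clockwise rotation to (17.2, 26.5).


90° CW: (x,y) -> (y, -x)
(17.2,26.5) -> (26.5, -17.2)

(26.5, -17.2)


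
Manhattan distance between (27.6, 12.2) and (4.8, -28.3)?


|27.6-4.8| + |12.2-(-28.3)| = 22.8 + 40.5 = 63.3

63.3


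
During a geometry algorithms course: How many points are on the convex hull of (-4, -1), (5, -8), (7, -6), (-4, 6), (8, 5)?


Convex hull vertices (CCW): (-4, -1), (5, -8), (7, -6), (8, 5), (-4, 6)
Count = 5

5


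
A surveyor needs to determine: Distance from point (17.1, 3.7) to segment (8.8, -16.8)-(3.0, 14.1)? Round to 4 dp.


Project P onto AB: t = 0.5921 (clamped to [0,1])
Closest point on segment: (5.3655, 1.4974)
Distance: 11.9394

11.9394


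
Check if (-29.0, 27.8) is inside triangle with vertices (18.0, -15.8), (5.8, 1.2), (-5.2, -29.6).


Cross products: AB x AP = 267.08, BC x BP = -1364.44, CA x CP = 1660.12
All same sign? no

No, outside


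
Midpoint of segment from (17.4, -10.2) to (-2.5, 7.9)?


M = ((17.4+(-2.5))/2, ((-10.2)+7.9)/2)
= (7.45, -1.15)

(7.45, -1.15)


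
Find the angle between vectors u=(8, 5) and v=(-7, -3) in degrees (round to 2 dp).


u.v = -71, |u| = sqrt(89) = 9.434, |v| = sqrt(58) = 7.6158
cos(theta) = u.v/(|u||v|) = -71/sqrt(5162) = -0.98821
theta = acos(-0.98821) = 171.19 degrees

171.19 degrees


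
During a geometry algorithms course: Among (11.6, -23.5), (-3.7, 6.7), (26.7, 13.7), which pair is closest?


d(P0,P1) = 33.8545, d(P0,P2) = 40.1479, d(P1,P2) = 31.1955
Closest: P1 and P2

Closest pair: (-3.7, 6.7) and (26.7, 13.7), distance = 31.1955


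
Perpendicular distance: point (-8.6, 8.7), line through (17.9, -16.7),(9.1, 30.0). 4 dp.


|cross product| = 1014.03
|line direction| = sqrt(2258.33) = 47.5219
Distance = 1014.03/sqrt(2258.33) = 21.3382

21.3382


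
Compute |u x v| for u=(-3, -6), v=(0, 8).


|u x v| = |(-3)*8 - (-6)*0|
= |(-24) - 0| = 24

24


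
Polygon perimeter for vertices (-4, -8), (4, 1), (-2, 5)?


Sides: (-4, -8)->(4, 1): sqrt(145) = 12.041595, (4, 1)->(-2, 5): sqrt(52) = 7.211103, (-2, 5)->(-4, -8): sqrt(173) = 13.152946
Sum = 32.405644
Perimeter = 32.4056

32.4056


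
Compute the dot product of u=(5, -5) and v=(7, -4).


u . v = u_x*v_x + u_y*v_y = 5*7 + (-5)*(-4)
= 35 + 20 = 55

55


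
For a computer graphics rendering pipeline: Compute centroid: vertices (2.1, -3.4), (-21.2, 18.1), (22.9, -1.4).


Centroid = ((x_A+x_B+x_C)/3, (y_A+y_B+y_C)/3)
= ((2.1+(-21.2)+22.9)/3, ((-3.4)+18.1+(-1.4))/3)
= (1.2667, 4.4333)

(1.2667, 4.4333)


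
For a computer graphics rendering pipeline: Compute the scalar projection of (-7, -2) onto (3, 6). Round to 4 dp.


u.v = -33, |v| = sqrt(45) = 6.7082
Scalar projection = u.v / |v| = -33 / sqrt(45) = -4.9193

-4.9193


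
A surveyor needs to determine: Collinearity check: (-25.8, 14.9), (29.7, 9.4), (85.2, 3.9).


Cross product: (29.7-(-25.8))*(3.9-14.9) - (9.4-14.9)*(85.2-(-25.8))
= 0

Yes, collinear


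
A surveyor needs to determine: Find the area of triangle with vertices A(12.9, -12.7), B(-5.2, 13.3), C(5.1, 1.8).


Area = |x_A(y_B-y_C) + x_B(y_C-y_A) + x_C(y_A-y_B)|/2
= |148.35 + (-75.4) + (-132.6)|/2
= 59.65/2 = 29.825

29.825


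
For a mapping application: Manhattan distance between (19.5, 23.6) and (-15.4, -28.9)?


|19.5-(-15.4)| + |23.6-(-28.9)| = 34.9 + 52.5 = 87.4

87.4


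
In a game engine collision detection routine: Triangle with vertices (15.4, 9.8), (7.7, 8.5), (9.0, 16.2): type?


Side lengths squared: AB^2=60.98, BC^2=60.98, CA^2=81.92
Sorted: [60.98, 60.98, 81.92]
By sides: Isosceles, By angles: Acute

Isosceles, Acute


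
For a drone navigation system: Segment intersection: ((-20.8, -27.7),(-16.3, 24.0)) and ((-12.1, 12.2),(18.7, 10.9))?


Cross products: d1=-1240.23, d2=357.98, d3=-270.24, d4=-1868.45
d1*d2 < 0 and d3*d4 < 0? no

No, they don't intersect


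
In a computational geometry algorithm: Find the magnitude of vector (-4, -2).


|u| = sqrt((-4)^2 + (-2)^2) = sqrt(20) = 4.4721

4.4721


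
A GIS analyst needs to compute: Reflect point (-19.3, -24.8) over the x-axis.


Reflection over x-axis: (x,y) -> (x,-y)
(-19.3, -24.8) -> (-19.3, 24.8)

(-19.3, 24.8)


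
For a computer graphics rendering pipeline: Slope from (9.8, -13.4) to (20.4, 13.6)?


slope = (y2-y1)/(x2-x1) = (13.6-(-13.4))/(20.4-9.8) = 27/10.6 = 2.5472

2.5472


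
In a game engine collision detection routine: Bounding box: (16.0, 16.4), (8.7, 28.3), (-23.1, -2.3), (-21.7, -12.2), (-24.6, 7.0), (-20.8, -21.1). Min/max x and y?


x range: [-24.6, 16]
y range: [-21.1, 28.3]
Bounding box: (-24.6,-21.1) to (16,28.3)

(-24.6,-21.1) to (16,28.3)


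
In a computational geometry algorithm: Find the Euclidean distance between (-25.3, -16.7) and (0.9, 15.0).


dx=26.2, dy=31.7
d^2 = 26.2^2 + 31.7^2 = 1691.33
d = sqrt(1691.33) = 41.1258

41.1258


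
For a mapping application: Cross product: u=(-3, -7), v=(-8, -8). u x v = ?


u x v = u_x*v_y - u_y*v_x = (-3)*(-8) - (-7)*(-8)
= 24 - 56 = -32

-32


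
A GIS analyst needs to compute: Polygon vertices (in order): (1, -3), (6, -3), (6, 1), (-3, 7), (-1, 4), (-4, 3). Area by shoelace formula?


Shoelace sum: (1*(-3) - 6*(-3)) + (6*1 - 6*(-3)) + (6*7 - (-3)*1) + ((-3)*4 - (-1)*7) + ((-1)*3 - (-4)*4) + ((-4)*(-3) - 1*3)
= 101
Area = |101|/2 = 50.5

50.5


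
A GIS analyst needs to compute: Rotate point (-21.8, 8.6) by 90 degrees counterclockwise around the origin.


90° CCW: (x,y) -> (-y, x)
(-21.8,8.6) -> (-8.6, -21.8)

(-8.6, -21.8)


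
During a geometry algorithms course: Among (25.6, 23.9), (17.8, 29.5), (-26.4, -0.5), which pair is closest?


d(P0,P1) = 9.6021, d(P0,P2) = 57.4401, d(P1,P2) = 53.4195
Closest: P0 and P1

Closest pair: (25.6, 23.9) and (17.8, 29.5), distance = 9.6021


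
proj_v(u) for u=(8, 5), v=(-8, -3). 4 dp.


u.v = -79, |v| = sqrt(73) = 8.544
Scalar projection = u.v / |v| = -79 / sqrt(73) = -9.2463

-9.2463


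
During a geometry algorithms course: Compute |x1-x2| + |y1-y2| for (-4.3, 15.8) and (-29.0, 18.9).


|(-4.3)-(-29)| + |15.8-18.9| = 24.7 + 3.1 = 27.8

27.8


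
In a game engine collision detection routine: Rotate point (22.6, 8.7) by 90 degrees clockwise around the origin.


90° CW: (x,y) -> (y, -x)
(22.6,8.7) -> (8.7, -22.6)

(8.7, -22.6)


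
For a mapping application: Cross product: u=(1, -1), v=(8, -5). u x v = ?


u x v = u_x*v_y - u_y*v_x = 1*(-5) - (-1)*8
= (-5) - (-8) = 3

3


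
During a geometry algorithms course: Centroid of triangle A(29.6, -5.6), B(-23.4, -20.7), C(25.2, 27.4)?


Centroid = ((x_A+x_B+x_C)/3, (y_A+y_B+y_C)/3)
= ((29.6+(-23.4)+25.2)/3, ((-5.6)+(-20.7)+27.4)/3)
= (10.4667, 0.3667)

(10.4667, 0.3667)


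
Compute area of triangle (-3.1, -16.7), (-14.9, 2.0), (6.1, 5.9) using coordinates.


Area = |x_A(y_B-y_C) + x_B(y_C-y_A) + x_C(y_A-y_B)|/2
= |12.09 + (-336.74) + (-114.07)|/2
= 438.72/2 = 219.36

219.36


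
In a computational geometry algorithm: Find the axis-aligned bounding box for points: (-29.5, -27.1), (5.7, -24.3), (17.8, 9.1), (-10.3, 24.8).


x range: [-29.5, 17.8]
y range: [-27.1, 24.8]
Bounding box: (-29.5,-27.1) to (17.8,24.8)

(-29.5,-27.1) to (17.8,24.8)


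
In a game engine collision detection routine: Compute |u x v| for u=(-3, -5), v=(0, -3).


|u x v| = |(-3)*(-3) - (-5)*0|
= |9 - 0| = 9

9


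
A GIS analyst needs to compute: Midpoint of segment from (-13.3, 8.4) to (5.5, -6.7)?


M = (((-13.3)+5.5)/2, (8.4+(-6.7))/2)
= (-3.9, 0.85)

(-3.9, 0.85)


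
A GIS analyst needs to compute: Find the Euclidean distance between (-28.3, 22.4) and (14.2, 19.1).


dx=42.5, dy=-3.3
d^2 = 42.5^2 + (-3.3)^2 = 1817.14
d = sqrt(1817.14) = 42.6279

42.6279


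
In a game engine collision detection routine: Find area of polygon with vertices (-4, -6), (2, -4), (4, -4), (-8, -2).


Shoelace sum: ((-4)*(-4) - 2*(-6)) + (2*(-4) - 4*(-4)) + (4*(-2) - (-8)*(-4)) + ((-8)*(-6) - (-4)*(-2))
= 36
Area = |36|/2 = 18

18


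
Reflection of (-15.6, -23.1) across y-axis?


Reflection over y-axis: (x,y) -> (-x,y)
(-15.6, -23.1) -> (15.6, -23.1)

(15.6, -23.1)


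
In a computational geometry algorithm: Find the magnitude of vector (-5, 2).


|u| = sqrt((-5)^2 + 2^2) = sqrt(29) = 5.3852

5.3852


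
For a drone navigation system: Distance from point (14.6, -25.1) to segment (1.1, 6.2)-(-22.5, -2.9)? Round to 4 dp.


Project P onto AB: t = 0 (clamped to [0,1])
Closest point on segment: (1.1, 6.2)
Distance: 34.0872

34.0872


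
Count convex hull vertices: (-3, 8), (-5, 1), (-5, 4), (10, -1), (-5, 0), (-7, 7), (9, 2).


Convex hull vertices (CCW): (-7, 7), (-5, 0), (10, -1), (9, 2), (-3, 8)
Count = 5

5


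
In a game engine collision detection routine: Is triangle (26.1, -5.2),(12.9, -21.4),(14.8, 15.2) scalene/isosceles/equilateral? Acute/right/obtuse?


Side lengths squared: AB^2=436.68, BC^2=1343.17, CA^2=543.85
Sorted: [436.68, 543.85, 1343.17]
By sides: Scalene, By angles: Obtuse

Scalene, Obtuse


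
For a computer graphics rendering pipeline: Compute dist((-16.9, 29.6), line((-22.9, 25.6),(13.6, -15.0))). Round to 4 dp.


|cross product| = 389.6
|line direction| = sqrt(2980.61) = 54.595
Distance = 389.6/sqrt(2980.61) = 7.1362

7.1362


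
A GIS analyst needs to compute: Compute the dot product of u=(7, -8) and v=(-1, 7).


u . v = u_x*v_x + u_y*v_y = 7*(-1) + (-8)*7
= (-7) + (-56) = -63

-63


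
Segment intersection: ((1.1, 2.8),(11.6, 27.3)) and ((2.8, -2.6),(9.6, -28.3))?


Cross products: d1=-6.97, d2=429.48, d3=-98.35, d4=-534.8
d1*d2 < 0 and d3*d4 < 0? no

No, they don't intersect


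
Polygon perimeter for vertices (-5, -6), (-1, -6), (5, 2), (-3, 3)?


Sides: (-5, -6)->(-1, -6): sqrt(16) = 4, (-1, -6)->(5, 2): sqrt(100) = 10, (5, 2)->(-3, 3): sqrt(65) = 8.062258, (-3, 3)->(-5, -6): sqrt(85) = 9.219544
Sum = 31.281802
Perimeter = 31.2818

31.2818


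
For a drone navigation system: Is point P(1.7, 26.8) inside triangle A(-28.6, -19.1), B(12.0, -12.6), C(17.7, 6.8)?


Cross products: AB x AP = 1666.59, BC x BP = 424.4, CA x CP = -1340.4
All same sign? no

No, outside


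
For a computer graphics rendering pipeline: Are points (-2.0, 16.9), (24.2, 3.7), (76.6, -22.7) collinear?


Cross product: (24.2-(-2))*((-22.7)-16.9) - (3.7-16.9)*(76.6-(-2))
= 0

Yes, collinear


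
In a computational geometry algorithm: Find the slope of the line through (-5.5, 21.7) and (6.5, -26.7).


slope = (y2-y1)/(x2-x1) = ((-26.7)-21.7)/(6.5-(-5.5)) = (-48.4)/12 = -4.0333

-4.0333


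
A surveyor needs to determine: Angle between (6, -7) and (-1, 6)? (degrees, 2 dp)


u.v = -48, |u| = sqrt(85) = 9.2195, |v| = sqrt(37) = 6.0828
cos(theta) = u.v/(|u||v|) = -48/sqrt(3145) = -0.855916
theta = acos(-0.855916) = 148.86 degrees

148.86 degrees


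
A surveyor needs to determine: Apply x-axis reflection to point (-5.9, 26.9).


Reflection over x-axis: (x,y) -> (x,-y)
(-5.9, 26.9) -> (-5.9, -26.9)

(-5.9, -26.9)


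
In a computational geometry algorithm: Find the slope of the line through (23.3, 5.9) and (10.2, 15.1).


slope = (y2-y1)/(x2-x1) = (15.1-5.9)/(10.2-23.3) = 9.2/(-13.1) = -0.7023

-0.7023


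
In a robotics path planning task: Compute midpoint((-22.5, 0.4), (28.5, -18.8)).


M = (((-22.5)+28.5)/2, (0.4+(-18.8))/2)
= (3, -9.2)

(3, -9.2)


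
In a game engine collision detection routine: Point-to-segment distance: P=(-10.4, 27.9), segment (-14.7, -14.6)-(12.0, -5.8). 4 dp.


Project P onto AB: t = 0.6185 (clamped to [0,1])
Closest point on segment: (1.8136, -9.1573)
Distance: 39.0182

39.0182


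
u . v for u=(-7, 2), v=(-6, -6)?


u . v = u_x*v_x + u_y*v_y = (-7)*(-6) + 2*(-6)
= 42 + (-12) = 30

30


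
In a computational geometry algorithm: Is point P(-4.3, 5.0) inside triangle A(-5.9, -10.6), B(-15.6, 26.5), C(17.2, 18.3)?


Cross products: AB x AP = -210.68, BC x BP = -612.54, CA x CP = -314.12
All same sign? yes

Yes, inside


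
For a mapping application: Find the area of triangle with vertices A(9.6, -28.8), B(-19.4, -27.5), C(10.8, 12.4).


Area = |x_A(y_B-y_C) + x_B(y_C-y_A) + x_C(y_A-y_B)|/2
= |(-383.04) + (-799.28) + (-14.04)|/2
= 1196.36/2 = 598.18

598.18


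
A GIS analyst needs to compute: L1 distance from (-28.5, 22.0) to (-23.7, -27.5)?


|(-28.5)-(-23.7)| + |22-(-27.5)| = 4.8 + 49.5 = 54.3

54.3


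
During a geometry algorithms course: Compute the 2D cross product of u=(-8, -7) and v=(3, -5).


u x v = u_x*v_y - u_y*v_x = (-8)*(-5) - (-7)*3
= 40 - (-21) = 61

61


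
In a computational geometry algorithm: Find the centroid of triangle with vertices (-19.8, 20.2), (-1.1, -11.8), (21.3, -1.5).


Centroid = ((x_A+x_B+x_C)/3, (y_A+y_B+y_C)/3)
= (((-19.8)+(-1.1)+21.3)/3, (20.2+(-11.8)+(-1.5))/3)
= (0.1333, 2.3)

(0.1333, 2.3)


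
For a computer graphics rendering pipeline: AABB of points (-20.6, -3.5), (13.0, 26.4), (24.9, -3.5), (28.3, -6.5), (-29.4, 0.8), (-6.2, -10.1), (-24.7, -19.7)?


x range: [-29.4, 28.3]
y range: [-19.7, 26.4]
Bounding box: (-29.4,-19.7) to (28.3,26.4)

(-29.4,-19.7) to (28.3,26.4)


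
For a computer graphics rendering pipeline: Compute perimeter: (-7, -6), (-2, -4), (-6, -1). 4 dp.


Sides: (-7, -6)->(-2, -4): sqrt(29) = 5.385165, (-2, -4)->(-6, -1): sqrt(25) = 5, (-6, -1)->(-7, -6): sqrt(26) = 5.09902
Sum = 15.484185
Perimeter = 15.4842

15.4842


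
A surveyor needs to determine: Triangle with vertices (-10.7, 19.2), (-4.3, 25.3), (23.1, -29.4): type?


Side lengths squared: AB^2=78.17, BC^2=3742.85, CA^2=3504.4
Sorted: [78.17, 3504.4, 3742.85]
By sides: Scalene, By angles: Obtuse

Scalene, Obtuse


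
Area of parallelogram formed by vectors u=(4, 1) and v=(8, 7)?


|u x v| = |4*7 - 1*8|
= |28 - 8| = 20

20


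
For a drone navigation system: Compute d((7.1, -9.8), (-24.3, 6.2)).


dx=-31.4, dy=16
d^2 = (-31.4)^2 + 16^2 = 1241.96
d = sqrt(1241.96) = 35.2415

35.2415


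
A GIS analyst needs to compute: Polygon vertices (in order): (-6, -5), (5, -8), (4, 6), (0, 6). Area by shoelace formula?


Shoelace sum: ((-6)*(-8) - 5*(-5)) + (5*6 - 4*(-8)) + (4*6 - 0*6) + (0*(-5) - (-6)*6)
= 195
Area = |195|/2 = 97.5

97.5


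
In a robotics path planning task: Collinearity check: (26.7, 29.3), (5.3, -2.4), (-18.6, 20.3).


Cross product: (5.3-26.7)*(20.3-29.3) - ((-2.4)-29.3)*((-18.6)-26.7)
= -1243.41

No, not collinear


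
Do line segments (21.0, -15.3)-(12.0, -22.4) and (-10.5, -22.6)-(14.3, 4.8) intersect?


Cross products: d1=-682.06, d2=-611.54, d3=-157.95, d4=-228.47
d1*d2 < 0 and d3*d4 < 0? no

No, they don't intersect


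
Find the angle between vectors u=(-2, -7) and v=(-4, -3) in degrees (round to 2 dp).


u.v = 29, |u| = sqrt(53) = 7.2801, |v| = sqrt(25) = 5
cos(theta) = u.v/(|u||v|) = 29/sqrt(1325) = 0.796691
theta = acos(0.796691) = 37.18 degrees

37.18 degrees


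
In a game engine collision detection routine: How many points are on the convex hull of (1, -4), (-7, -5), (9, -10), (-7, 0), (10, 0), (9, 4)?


Convex hull vertices (CCW): (-7, -5), (9, -10), (10, 0), (9, 4), (-7, 0)
Count = 5

5


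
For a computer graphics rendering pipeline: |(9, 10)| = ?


|u| = sqrt(9^2 + 10^2) = sqrt(181) = 13.4536

13.4536


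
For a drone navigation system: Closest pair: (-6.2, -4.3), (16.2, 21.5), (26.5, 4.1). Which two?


d(P0,P1) = 34.1672, d(P0,P2) = 33.7617, d(P1,P2) = 20.22
Closest: P1 and P2

Closest pair: (16.2, 21.5) and (26.5, 4.1), distance = 20.22


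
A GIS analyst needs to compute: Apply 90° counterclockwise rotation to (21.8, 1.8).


90° CCW: (x,y) -> (-y, x)
(21.8,1.8) -> (-1.8, 21.8)

(-1.8, 21.8)


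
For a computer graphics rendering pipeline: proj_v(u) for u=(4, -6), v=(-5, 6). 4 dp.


u.v = -56, |v| = sqrt(61) = 7.8102
Scalar projection = u.v / |v| = -56 / sqrt(61) = -7.1701

-7.1701


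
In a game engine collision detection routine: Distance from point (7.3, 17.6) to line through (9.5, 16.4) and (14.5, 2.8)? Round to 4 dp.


|cross product| = 23.92
|line direction| = sqrt(209.96) = 14.49
Distance = 23.92/sqrt(209.96) = 1.6508

1.6508


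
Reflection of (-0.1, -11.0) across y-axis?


Reflection over y-axis: (x,y) -> (-x,y)
(-0.1, -11) -> (0.1, -11)

(0.1, -11)


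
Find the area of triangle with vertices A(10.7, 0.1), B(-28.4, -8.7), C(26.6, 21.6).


Area = |x_A(y_B-y_C) + x_B(y_C-y_A) + x_C(y_A-y_B)|/2
= |(-324.21) + (-610.6) + 234.08|/2
= 700.73/2 = 350.365

350.365


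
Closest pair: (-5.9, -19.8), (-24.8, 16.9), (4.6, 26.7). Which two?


d(P0,P1) = 41.2807, d(P0,P2) = 47.6707, d(P1,P2) = 30.9903
Closest: P1 and P2

Closest pair: (-24.8, 16.9) and (4.6, 26.7), distance = 30.9903


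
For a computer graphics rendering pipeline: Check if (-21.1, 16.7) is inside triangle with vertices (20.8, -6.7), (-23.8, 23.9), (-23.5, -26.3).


Cross products: AB x AP = 238.5, BC x BP = 133.38, CA x CP = 1857.86
All same sign? yes

Yes, inside


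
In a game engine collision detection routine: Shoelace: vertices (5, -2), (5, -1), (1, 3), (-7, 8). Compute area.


Shoelace sum: (5*(-1) - 5*(-2)) + (5*3 - 1*(-1)) + (1*8 - (-7)*3) + ((-7)*(-2) - 5*8)
= 24
Area = |24|/2 = 12

12
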